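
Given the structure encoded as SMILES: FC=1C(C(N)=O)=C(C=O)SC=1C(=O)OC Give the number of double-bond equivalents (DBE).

6

Degree of unsaturation = (number of rings) + (number of π bonds).
Ring closures in the SMILES: 1.
π bonds: 5 double bonds (each 1 DoU) → 5 DoU from unsaturation.
Total DoU = 1 + 5 = 6.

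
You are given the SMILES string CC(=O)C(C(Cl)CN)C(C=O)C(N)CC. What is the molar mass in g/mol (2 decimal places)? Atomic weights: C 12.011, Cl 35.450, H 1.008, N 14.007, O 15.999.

First, the molecular formula is C10H19ClN2O2 (counting implicit H from valence).
  C: 10 × 12.011 = 120.110
  Cl: 1 × 35.450 = 35.450
  H: 19 × 1.008 = 19.152
  N: 2 × 14.007 = 28.014
  O: 2 × 15.999 = 31.998
Sum: 10×12.011 + 1×35.450 + 19×1.008 + 2×14.007 + 2×15.999 = 234.724 → 234.72 g/mol.

234.72 g/mol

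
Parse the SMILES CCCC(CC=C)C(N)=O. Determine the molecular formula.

Walk through each heavy atom and fill implicit hydrogens from standard valence (C 4, N 3, O 2, S 2, halogen 1):
  atom 1: C, bond orders sum to 1 (valence 4) → 3 H
  atom 2: C, bond orders sum to 2 (valence 4) → 2 H
  atom 3: C, bond orders sum to 2 (valence 4) → 2 H
  atom 4: C, bond orders sum to 3 (valence 4) → 1 H
  atom 5: C, bond orders sum to 2 (valence 4) → 2 H
  atom 6: C, bond orders sum to 3 (valence 4) → 1 H
  atom 7: C, bond orders sum to 2 (valence 4) → 2 H
  atom 8: C, bond orders sum to 4 (valence 4) → 0 H
  atom 9: N, bond orders sum to 1 (valence 3) → 2 H
  atom 10: O, bond orders sum to 2 (valence 2) → 0 H
Totals → C:8, H:15, N:1, O:1.
In Hill order: C8H15NO.

C8H15NO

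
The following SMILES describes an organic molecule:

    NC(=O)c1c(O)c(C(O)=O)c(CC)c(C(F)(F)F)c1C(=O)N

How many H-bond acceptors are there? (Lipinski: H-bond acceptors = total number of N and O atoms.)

N atoms: 2; O atoms: 5.
Lipinski HBA = 2 + 5 = 7.

7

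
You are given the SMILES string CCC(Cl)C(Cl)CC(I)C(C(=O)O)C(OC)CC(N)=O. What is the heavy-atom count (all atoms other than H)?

20

Every atom symbol written in the SMILES (organic subset) is one heavy atom; implicit H are not written.
Heavy atoms by element → C:12, Cl:2, I:1, N:1, O:4.
Total: 20.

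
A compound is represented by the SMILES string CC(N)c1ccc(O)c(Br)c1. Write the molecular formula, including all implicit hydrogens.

C8H10BrNO

Walk through each heavy atom and fill implicit hydrogens from standard valence (C 4, N 3, O 2, S 2, halogen 1); for lowercase aromatic atoms, an aromatic c carries 1 H when it has two neighbours and 0 H with three, and aromatic n carries 0 H:
  atom 1: C, bond orders sum to 1 (valence 4) → 3 H
  atom 2: C, bond orders sum to 3 (valence 4) → 1 H
  atom 3: N, bond orders sum to 1 (valence 3) → 2 H
  atom 4: aromatic c, 3 neighbours → 0 H
  atom 5: aromatic c, 2 neighbours → 1 H
  atom 6: aromatic c, 2 neighbours → 1 H
  atom 7: aromatic c, 3 neighbours → 0 H
  atom 8: O, bond orders sum to 1 (valence 2) → 1 H
  atom 9: aromatic c, 3 neighbours → 0 H
  atom 10: Br (halogen, monovalent) → 0 H
  atom 11: aromatic c, 2 neighbours → 1 H
Totals → C:8, H:10, Br:1, N:1, O:1.
In Hill order: C8H10BrNO.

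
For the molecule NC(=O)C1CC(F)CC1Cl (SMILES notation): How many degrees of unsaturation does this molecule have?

2

Molecular formula: C6H9ClFNO.
DoU = (2C + 2 + N − H − X) / 2, where X is the halogen count and O/S are ignored.
    = (2·6 + 2 + 1 − 9 − 2) / 2 = 4 / 2 = 2.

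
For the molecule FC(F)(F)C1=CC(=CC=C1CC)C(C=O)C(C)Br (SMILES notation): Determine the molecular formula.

Walk through each heavy atom and fill implicit hydrogens from standard valence (C 4, N 3, O 2, S 2, halogen 1):
  atom 1: F (halogen, monovalent) → 0 H
  atom 2: C, bond orders sum to 4 (valence 4) → 0 H
  atom 3: F (halogen, monovalent) → 0 H
  atom 4: F (halogen, monovalent) → 0 H
  atom 5: C, bond orders sum to 4 (valence 4) → 0 H
  atom 6: C, bond orders sum to 3 (valence 4) → 1 H
  atom 7: C, bond orders sum to 4 (valence 4) → 0 H
  atom 8: C, bond orders sum to 3 (valence 4) → 1 H
  atom 9: C, bond orders sum to 3 (valence 4) → 1 H
  atom 10: C, bond orders sum to 4 (valence 4) → 0 H
  atom 11: C, bond orders sum to 2 (valence 4) → 2 H
  atom 12: C, bond orders sum to 1 (valence 4) → 3 H
  atom 13: C, bond orders sum to 3 (valence 4) → 1 H
  atom 14: C, bond orders sum to 3 (valence 4) → 1 H
  atom 15: O, bond orders sum to 2 (valence 2) → 0 H
  atom 16: C, bond orders sum to 3 (valence 4) → 1 H
  atom 17: C, bond orders sum to 1 (valence 4) → 3 H
  atom 18: Br (halogen, monovalent) → 0 H
Totals → C:13, H:14, Br:1, F:3, O:1.

C13H14BrF3O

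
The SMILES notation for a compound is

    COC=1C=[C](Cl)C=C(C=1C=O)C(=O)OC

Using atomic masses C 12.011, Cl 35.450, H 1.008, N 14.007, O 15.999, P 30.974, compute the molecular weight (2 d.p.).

First, the molecular formula is C10H9ClO4 (counting implicit H from valence).
  C: 10 × 12.011 = 120.110
  Cl: 1 × 35.450 = 35.450
  H: 9 × 1.008 = 9.072
  O: 4 × 15.999 = 63.996
Sum: 10×12.011 + 1×35.450 + 9×1.008 + 4×15.999 = 228.628 → 228.63 g/mol.

228.63 g/mol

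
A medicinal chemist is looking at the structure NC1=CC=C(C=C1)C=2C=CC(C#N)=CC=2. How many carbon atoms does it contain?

13

Count every carbon token in the SMILES (each C, including those in ring-closure positions and inside branches).
Carbon count: 13.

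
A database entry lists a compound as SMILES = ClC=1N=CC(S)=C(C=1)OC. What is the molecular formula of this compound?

Walk through each heavy atom and fill implicit hydrogens from standard valence (C 4, N 3, O 2, S 2, halogen 1):
  atom 1: Cl (halogen, monovalent) → 0 H
  atom 2: C, bond orders sum to 4 (valence 4) → 0 H
  atom 3: N, bond orders sum to 3 (valence 3) → 0 H
  atom 4: C, bond orders sum to 3 (valence 4) → 1 H
  atom 5: C, bond orders sum to 4 (valence 4) → 0 H
  atom 6: S, bond orders sum to 1 (valence 2) → 1 H
  atom 7: C, bond orders sum to 4 (valence 4) → 0 H
  atom 8: C, bond orders sum to 3 (valence 4) → 1 H
  atom 9: O, bond orders sum to 2 (valence 2) → 0 H
  atom 10: C, bond orders sum to 1 (valence 4) → 3 H
Totals → C:6, H:6, Cl:1, N:1, O:1, S:1.
In Hill order: C6H6ClNOS.

C6H6ClNOS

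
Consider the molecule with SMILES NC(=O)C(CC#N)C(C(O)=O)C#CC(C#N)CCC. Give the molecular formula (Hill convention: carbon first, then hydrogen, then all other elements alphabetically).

Walk through each heavy atom and fill implicit hydrogens from standard valence (C 4, N 3, O 2, S 2, halogen 1):
  atom 1: N, bond orders sum to 1 (valence 3) → 2 H
  atom 2: C, bond orders sum to 4 (valence 4) → 0 H
  atom 3: O, bond orders sum to 2 (valence 2) → 0 H
  atom 4: C, bond orders sum to 3 (valence 4) → 1 H
  atom 5: C, bond orders sum to 2 (valence 4) → 2 H
  atom 6: C, bond orders sum to 4 (valence 4) → 0 H
  atom 7: N, bond orders sum to 3 (valence 3) → 0 H
  atom 8: C, bond orders sum to 3 (valence 4) → 1 H
  atom 9: C, bond orders sum to 4 (valence 4) → 0 H
  atom 10: O, bond orders sum to 1 (valence 2) → 1 H
  atom 11: O, bond orders sum to 2 (valence 2) → 0 H
  atom 12: C, bond orders sum to 4 (valence 4) → 0 H
  atom 13: C, bond orders sum to 4 (valence 4) → 0 H
  atom 14: C, bond orders sum to 3 (valence 4) → 1 H
  atom 15: C, bond orders sum to 4 (valence 4) → 0 H
  atom 16: N, bond orders sum to 3 (valence 3) → 0 H
  atom 17: C, bond orders sum to 2 (valence 4) → 2 H
  atom 18: C, bond orders sum to 2 (valence 4) → 2 H
  atom 19: C, bond orders sum to 1 (valence 4) → 3 H
Totals → C:13, H:15, N:3, O:3.

C13H15N3O3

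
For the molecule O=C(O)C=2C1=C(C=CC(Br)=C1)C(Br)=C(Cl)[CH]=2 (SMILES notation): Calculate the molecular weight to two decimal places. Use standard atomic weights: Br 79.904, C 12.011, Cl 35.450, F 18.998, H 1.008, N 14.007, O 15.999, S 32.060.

First, the molecular formula is C11H5Br2ClO2 (counting implicit H from valence).
  Br: 2 × 79.904 = 159.808
  C: 11 × 12.011 = 132.121
  Cl: 1 × 35.450 = 35.450
  H: 5 × 1.008 = 5.040
  O: 2 × 15.999 = 31.998
Sum: 2×79.904 + 11×12.011 + 1×35.450 + 5×1.008 + 2×15.999 = 364.417 → 364.42 g/mol.

364.42 g/mol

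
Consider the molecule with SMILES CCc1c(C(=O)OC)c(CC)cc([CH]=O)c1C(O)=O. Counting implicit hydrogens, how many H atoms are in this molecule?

Walk through each heavy atom and fill implicit hydrogens from standard valence (C 4, N 3, O 2, S 2, halogen 1); for lowercase aromatic atoms, an aromatic c carries 1 H when it has two neighbours and 0 H with three, and aromatic n carries 0 H:
  atom 1: C, bond orders sum to 1 (valence 4) → 3 H
  atom 2: C, bond orders sum to 2 (valence 4) → 2 H
  atom 3: aromatic c, 3 neighbours → 0 H
  atom 4: aromatic c, 3 neighbours → 0 H
  atom 5: C, bond orders sum to 4 (valence 4) → 0 H
  atom 6: O, bond orders sum to 2 (valence 2) → 0 H
  atom 7: O, bond orders sum to 2 (valence 2) → 0 H
  atom 8: C, bond orders sum to 1 (valence 4) → 3 H
  atom 9: aromatic c, 3 neighbours → 0 H
  atom 10: C, bond orders sum to 2 (valence 4) → 2 H
  atom 11: C, bond orders sum to 1 (valence 4) → 3 H
  atom 12: aromatic c, 2 neighbours → 1 H
  atom 13: aromatic c, 3 neighbours → 0 H
  atom 14: C with explicit H count 1
  atom 15: O, bond orders sum to 2 (valence 2) → 0 H
  atom 16: aromatic c, 3 neighbours → 0 H
  atom 17: C, bond orders sum to 4 (valence 4) → 0 H
  atom 18: O, bond orders sum to 1 (valence 2) → 1 H
  atom 19: O, bond orders sum to 2 (valence 2) → 0 H
Total hydrogens: 16.

16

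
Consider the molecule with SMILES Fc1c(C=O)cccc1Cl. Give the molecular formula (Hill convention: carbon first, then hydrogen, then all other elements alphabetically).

C7H4ClFO

Walk through each heavy atom and fill implicit hydrogens from standard valence (C 4, N 3, O 2, S 2, halogen 1); for lowercase aromatic atoms, an aromatic c carries 1 H when it has two neighbours and 0 H with three, and aromatic n carries 0 H:
  atom 1: F (halogen, monovalent) → 0 H
  atom 2: aromatic c, 3 neighbours → 0 H
  atom 3: aromatic c, 3 neighbours → 0 H
  atom 4: C, bond orders sum to 3 (valence 4) → 1 H
  atom 5: O, bond orders sum to 2 (valence 2) → 0 H
  atom 6: aromatic c, 2 neighbours → 1 H
  atom 7: aromatic c, 2 neighbours → 1 H
  atom 8: aromatic c, 2 neighbours → 1 H
  atom 9: aromatic c, 3 neighbours → 0 H
  atom 10: Cl (halogen, monovalent) → 0 H
Totals → C:7, H:4, Cl:1, F:1, O:1.
In Hill order: C7H4ClFO.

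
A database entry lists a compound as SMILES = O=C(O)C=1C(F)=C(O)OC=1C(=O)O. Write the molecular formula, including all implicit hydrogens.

C6H3FO6

Walk through each heavy atom and fill implicit hydrogens from standard valence (C 4, N 3, O 2, S 2, halogen 1):
  atom 1: O, bond orders sum to 2 (valence 2) → 0 H
  atom 2: C, bond orders sum to 4 (valence 4) → 0 H
  atom 3: O, bond orders sum to 1 (valence 2) → 1 H
  atom 4: C, bond orders sum to 4 (valence 4) → 0 H
  atom 5: C, bond orders sum to 4 (valence 4) → 0 H
  atom 6: F (halogen, monovalent) → 0 H
  atom 7: C, bond orders sum to 4 (valence 4) → 0 H
  atom 8: O, bond orders sum to 1 (valence 2) → 1 H
  atom 9: O, bond orders sum to 2 (valence 2) → 0 H
  atom 10: C, bond orders sum to 4 (valence 4) → 0 H
  atom 11: C, bond orders sum to 4 (valence 4) → 0 H
  atom 12: O, bond orders sum to 2 (valence 2) → 0 H
  atom 13: O, bond orders sum to 1 (valence 2) → 1 H
Totals → C:6, H:3, F:1, O:6.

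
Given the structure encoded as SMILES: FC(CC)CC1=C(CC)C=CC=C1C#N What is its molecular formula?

Walk through each heavy atom and fill implicit hydrogens from standard valence (C 4, N 3, O 2, S 2, halogen 1):
  atom 1: F (halogen, monovalent) → 0 H
  atom 2: C, bond orders sum to 3 (valence 4) → 1 H
  atom 3: C, bond orders sum to 2 (valence 4) → 2 H
  atom 4: C, bond orders sum to 1 (valence 4) → 3 H
  atom 5: C, bond orders sum to 2 (valence 4) → 2 H
  atom 6: C, bond orders sum to 4 (valence 4) → 0 H
  atom 7: C, bond orders sum to 4 (valence 4) → 0 H
  atom 8: C, bond orders sum to 2 (valence 4) → 2 H
  atom 9: C, bond orders sum to 1 (valence 4) → 3 H
  atom 10: C, bond orders sum to 3 (valence 4) → 1 H
  atom 11: C, bond orders sum to 3 (valence 4) → 1 H
  atom 12: C, bond orders sum to 3 (valence 4) → 1 H
  atom 13: C, bond orders sum to 4 (valence 4) → 0 H
  atom 14: C, bond orders sum to 4 (valence 4) → 0 H
  atom 15: N, bond orders sum to 3 (valence 3) → 0 H
Totals → C:13, H:16, F:1, N:1.
In Hill order: C13H16FN.

C13H16FN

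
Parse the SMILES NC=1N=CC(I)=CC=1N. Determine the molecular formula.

C5H6IN3

Walk through each heavy atom and fill implicit hydrogens from standard valence (C 4, N 3, O 2, S 2, halogen 1):
  atom 1: N, bond orders sum to 1 (valence 3) → 2 H
  atom 2: C, bond orders sum to 4 (valence 4) → 0 H
  atom 3: N, bond orders sum to 3 (valence 3) → 0 H
  atom 4: C, bond orders sum to 3 (valence 4) → 1 H
  atom 5: C, bond orders sum to 4 (valence 4) → 0 H
  atom 6: I (halogen, monovalent) → 0 H
  atom 7: C, bond orders sum to 3 (valence 4) → 1 H
  atom 8: C, bond orders sum to 4 (valence 4) → 0 H
  atom 9: N, bond orders sum to 1 (valence 3) → 2 H
Totals → C:5, H:6, I:1, N:3.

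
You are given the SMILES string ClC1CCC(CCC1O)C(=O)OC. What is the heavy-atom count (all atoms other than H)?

Every atom symbol written in the SMILES (organic subset) is one heavy atom; implicit H are not written.
Heavy atoms by element → C:9, Cl:1, O:3.
Total: 13.

13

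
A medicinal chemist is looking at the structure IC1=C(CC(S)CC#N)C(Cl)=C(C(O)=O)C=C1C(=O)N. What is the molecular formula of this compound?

Walk through each heavy atom and fill implicit hydrogens from standard valence (C 4, N 3, O 2, S 2, halogen 1):
  atom 1: I (halogen, monovalent) → 0 H
  atom 2: C, bond orders sum to 4 (valence 4) → 0 H
  atom 3: C, bond orders sum to 4 (valence 4) → 0 H
  atom 4: C, bond orders sum to 2 (valence 4) → 2 H
  atom 5: C, bond orders sum to 3 (valence 4) → 1 H
  atom 6: S, bond orders sum to 1 (valence 2) → 1 H
  atom 7: C, bond orders sum to 2 (valence 4) → 2 H
  atom 8: C, bond orders sum to 4 (valence 4) → 0 H
  atom 9: N, bond orders sum to 3 (valence 3) → 0 H
  atom 10: C, bond orders sum to 4 (valence 4) → 0 H
  atom 11: Cl (halogen, monovalent) → 0 H
  atom 12: C, bond orders sum to 4 (valence 4) → 0 H
  atom 13: C, bond orders sum to 4 (valence 4) → 0 H
  atom 14: O, bond orders sum to 1 (valence 2) → 1 H
  atom 15: O, bond orders sum to 2 (valence 2) → 0 H
  atom 16: C, bond orders sum to 3 (valence 4) → 1 H
  atom 17: C, bond orders sum to 4 (valence 4) → 0 H
  atom 18: C, bond orders sum to 4 (valence 4) → 0 H
  atom 19: O, bond orders sum to 2 (valence 2) → 0 H
  atom 20: N, bond orders sum to 1 (valence 3) → 2 H
Totals → C:12, H:10, Cl:1, I:1, N:2, O:3, S:1.
In Hill order: C12H10ClIN2O3S.

C12H10ClIN2O3S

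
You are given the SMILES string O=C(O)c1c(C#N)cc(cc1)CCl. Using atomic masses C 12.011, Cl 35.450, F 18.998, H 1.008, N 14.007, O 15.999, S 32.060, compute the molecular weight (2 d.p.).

First, the molecular formula is C9H6ClNO2 (counting implicit H from valence).
  C: 9 × 12.011 = 108.099
  Cl: 1 × 35.450 = 35.450
  H: 6 × 1.008 = 6.048
  N: 1 × 14.007 = 14.007
  O: 2 × 15.999 = 31.998
Sum: 9×12.011 + 1×35.450 + 6×1.008 + 1×14.007 + 2×15.999 = 195.602 → 195.60 g/mol.

195.60 g/mol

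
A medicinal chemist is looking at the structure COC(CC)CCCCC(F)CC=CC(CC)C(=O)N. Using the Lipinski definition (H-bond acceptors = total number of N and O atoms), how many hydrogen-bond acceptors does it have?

3

N atoms: 1; O atoms: 2.
Lipinski HBA = 1 + 2 = 3.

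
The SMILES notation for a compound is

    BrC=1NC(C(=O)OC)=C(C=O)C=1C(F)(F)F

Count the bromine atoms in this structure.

1

Scan the SMILES for Br atoms (remember two-letter symbols like Cl and Br are single atoms).
Bromine count: 1.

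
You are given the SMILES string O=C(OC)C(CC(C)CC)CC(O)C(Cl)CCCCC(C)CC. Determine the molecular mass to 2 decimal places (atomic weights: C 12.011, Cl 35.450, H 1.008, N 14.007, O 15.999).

First, the molecular formula is C19H37ClO3 (counting implicit H from valence).
  C: 19 × 12.011 = 228.209
  Cl: 1 × 35.450 = 35.450
  H: 37 × 1.008 = 37.296
  O: 3 × 15.999 = 47.997
Sum: 19×12.011 + 1×35.450 + 37×1.008 + 3×15.999 = 348.952 → 348.95 g/mol.

348.95 g/mol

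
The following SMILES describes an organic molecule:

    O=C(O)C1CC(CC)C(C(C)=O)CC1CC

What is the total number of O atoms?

Scan the SMILES for O atoms (remember two-letter symbols like Cl and Br are single atoms).
Oxygen count: 3.

3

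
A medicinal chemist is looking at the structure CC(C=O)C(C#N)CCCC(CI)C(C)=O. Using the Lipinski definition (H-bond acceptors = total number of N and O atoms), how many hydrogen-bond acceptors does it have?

N atoms: 1; O atoms: 2.
Lipinski HBA = 1 + 2 = 3.

3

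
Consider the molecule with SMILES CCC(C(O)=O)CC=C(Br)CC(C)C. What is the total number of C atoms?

11

Count every carbon token in the SMILES (each C, including those in ring-closure positions and inside branches).
Carbon count: 11.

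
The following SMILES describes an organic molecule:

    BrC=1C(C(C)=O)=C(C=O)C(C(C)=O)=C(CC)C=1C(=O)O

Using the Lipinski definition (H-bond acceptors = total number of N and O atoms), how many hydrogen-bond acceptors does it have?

5

N atoms: 0; O atoms: 5.
Lipinski HBA = 0 + 5 = 5.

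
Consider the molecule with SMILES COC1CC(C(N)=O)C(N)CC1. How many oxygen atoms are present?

Scan the SMILES for O atoms (remember two-letter symbols like Cl and Br are single atoms).
Oxygen count: 2.

2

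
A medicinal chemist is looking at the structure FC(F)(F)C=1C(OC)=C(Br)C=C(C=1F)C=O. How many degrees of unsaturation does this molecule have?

5

Degree of unsaturation = (number of rings) + (number of π bonds).
Ring closures in the SMILES: 1.
π bonds: 4 double bonds (each 1 DoU) → 4 DoU from unsaturation.
Total DoU = 1 + 4 = 5.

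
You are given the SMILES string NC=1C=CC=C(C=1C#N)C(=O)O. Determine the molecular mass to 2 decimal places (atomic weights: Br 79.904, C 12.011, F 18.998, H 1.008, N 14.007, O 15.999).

162.15 g/mol

First, the molecular formula is C8H6N2O2 (counting implicit H from valence).
  C: 8 × 12.011 = 96.088
  H: 6 × 1.008 = 6.048
  N: 2 × 14.007 = 28.014
  O: 2 × 15.999 = 31.998
Sum: 8×12.011 + 6×1.008 + 2×14.007 + 2×15.999 = 162.148 → 162.15 g/mol.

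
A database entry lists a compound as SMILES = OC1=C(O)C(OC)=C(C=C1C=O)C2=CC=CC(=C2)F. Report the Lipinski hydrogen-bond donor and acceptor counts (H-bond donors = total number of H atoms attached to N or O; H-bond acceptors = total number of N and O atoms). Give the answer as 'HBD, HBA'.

2, 4

Donors: find every N or O and count the H atoms it carries.
  atom 1 (O): bond orders sum to 1 → 1 H
  atom 4 (O): bond orders sum to 1 → 1 H
  atom 6 (O): bond orders sum to 2 → 0 H
  atom 12 (O): bond orders sum to 2 → 0 H
Lipinski HBD = 2.
Acceptors: N atoms = 0, O atoms = 4 → HBA = 4.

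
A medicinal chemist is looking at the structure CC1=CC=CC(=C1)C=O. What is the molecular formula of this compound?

Walk through each heavy atom and fill implicit hydrogens from standard valence (C 4, N 3, O 2, S 2, halogen 1):
  atom 1: C, bond orders sum to 1 (valence 4) → 3 H
  atom 2: C, bond orders sum to 4 (valence 4) → 0 H
  atom 3: C, bond orders sum to 3 (valence 4) → 1 H
  atom 4: C, bond orders sum to 3 (valence 4) → 1 H
  atom 5: C, bond orders sum to 3 (valence 4) → 1 H
  atom 6: C, bond orders sum to 4 (valence 4) → 0 H
  atom 7: C, bond orders sum to 3 (valence 4) → 1 H
  atom 8: C, bond orders sum to 3 (valence 4) → 1 H
  atom 9: O, bond orders sum to 2 (valence 2) → 0 H
Totals → C:8, H:8, O:1.
In Hill order: C8H8O.

C8H8O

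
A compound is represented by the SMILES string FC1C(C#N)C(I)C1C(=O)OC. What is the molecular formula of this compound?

C7H7FINO2

Walk through each heavy atom and fill implicit hydrogens from standard valence (C 4, N 3, O 2, S 2, halogen 1):
  atom 1: F (halogen, monovalent) → 0 H
  atom 2: C, bond orders sum to 3 (valence 4) → 1 H
  atom 3: C, bond orders sum to 3 (valence 4) → 1 H
  atom 4: C, bond orders sum to 4 (valence 4) → 0 H
  atom 5: N, bond orders sum to 3 (valence 3) → 0 H
  atom 6: C, bond orders sum to 3 (valence 4) → 1 H
  atom 7: I (halogen, monovalent) → 0 H
  atom 8: C, bond orders sum to 3 (valence 4) → 1 H
  atom 9: C, bond orders sum to 4 (valence 4) → 0 H
  atom 10: O, bond orders sum to 2 (valence 2) → 0 H
  atom 11: O, bond orders sum to 2 (valence 2) → 0 H
  atom 12: C, bond orders sum to 1 (valence 4) → 3 H
Totals → C:7, H:7, F:1, I:1, N:1, O:2.
In Hill order: C7H7FINO2.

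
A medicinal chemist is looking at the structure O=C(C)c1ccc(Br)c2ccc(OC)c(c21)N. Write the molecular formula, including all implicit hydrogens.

C13H12BrNO2

Walk through each heavy atom and fill implicit hydrogens from standard valence (C 4, N 3, O 2, S 2, halogen 1); for lowercase aromatic atoms, an aromatic c carries 1 H when it has two neighbours and 0 H with three, and aromatic n carries 0 H:
  atom 1: O, bond orders sum to 2 (valence 2) → 0 H
  atom 2: C, bond orders sum to 4 (valence 4) → 0 H
  atom 3: C, bond orders sum to 1 (valence 4) → 3 H
  atom 4: aromatic c, 3 neighbours → 0 H
  atom 5: aromatic c, 2 neighbours → 1 H
  atom 6: aromatic c, 2 neighbours → 1 H
  atom 7: aromatic c, 3 neighbours → 0 H
  atom 8: Br (halogen, monovalent) → 0 H
  atom 9: aromatic c, 3 neighbours → 0 H
  atom 10: aromatic c, 2 neighbours → 1 H
  atom 11: aromatic c, 2 neighbours → 1 H
  atom 12: aromatic c, 3 neighbours → 0 H
  atom 13: O, bond orders sum to 2 (valence 2) → 0 H
  atom 14: C, bond orders sum to 1 (valence 4) → 3 H
  atom 15: aromatic c, 3 neighbours → 0 H
  atom 16: aromatic c, 3 neighbours → 0 H
  atom 17: N, bond orders sum to 1 (valence 3) → 2 H
Totals → C:13, H:12, Br:1, N:1, O:2.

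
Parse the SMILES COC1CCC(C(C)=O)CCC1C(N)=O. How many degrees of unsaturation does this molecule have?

Molecular formula: C11H19NO3.
DoU = (2C + 2 + N − H − X) / 2, where X is the halogen count and O/S are ignored.
    = (2·11 + 2 + 1 − 19 − 0) / 2 = 6 / 2 = 3.

3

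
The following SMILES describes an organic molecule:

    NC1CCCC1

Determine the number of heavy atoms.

6

Every atom symbol written in the SMILES (organic subset) is one heavy atom; implicit H are not written.
Heavy atoms by element → C:5, N:1.
Total: 6.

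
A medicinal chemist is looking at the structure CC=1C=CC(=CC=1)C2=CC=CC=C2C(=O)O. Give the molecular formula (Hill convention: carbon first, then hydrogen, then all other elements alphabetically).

Walk through each heavy atom and fill implicit hydrogens from standard valence (C 4, N 3, O 2, S 2, halogen 1):
  atom 1: C, bond orders sum to 1 (valence 4) → 3 H
  atom 2: C, bond orders sum to 4 (valence 4) → 0 H
  atom 3: C, bond orders sum to 3 (valence 4) → 1 H
  atom 4: C, bond orders sum to 3 (valence 4) → 1 H
  atom 5: C, bond orders sum to 4 (valence 4) → 0 H
  atom 6: C, bond orders sum to 3 (valence 4) → 1 H
  atom 7: C, bond orders sum to 3 (valence 4) → 1 H
  atom 8: C, bond orders sum to 4 (valence 4) → 0 H
  atom 9: C, bond orders sum to 3 (valence 4) → 1 H
  atom 10: C, bond orders sum to 3 (valence 4) → 1 H
  atom 11: C, bond orders sum to 3 (valence 4) → 1 H
  atom 12: C, bond orders sum to 3 (valence 4) → 1 H
  atom 13: C, bond orders sum to 4 (valence 4) → 0 H
  atom 14: C, bond orders sum to 4 (valence 4) → 0 H
  atom 15: O, bond orders sum to 2 (valence 2) → 0 H
  atom 16: O, bond orders sum to 1 (valence 2) → 1 H
Totals → C:14, H:12, O:2.
In Hill order: C14H12O2.

C14H12O2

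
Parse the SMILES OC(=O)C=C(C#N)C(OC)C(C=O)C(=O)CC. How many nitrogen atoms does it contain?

1

Scan the SMILES for N atoms (remember two-letter symbols like Cl and Br are single atoms).
Nitrogen count: 1.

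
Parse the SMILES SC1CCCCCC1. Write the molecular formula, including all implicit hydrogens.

Walk through each heavy atom and fill implicit hydrogens from standard valence (C 4, N 3, O 2, S 2, halogen 1):
  atom 1: S, bond orders sum to 1 (valence 2) → 1 H
  atom 2: C, bond orders sum to 3 (valence 4) → 1 H
  atom 3: C, bond orders sum to 2 (valence 4) → 2 H
  atom 4: C, bond orders sum to 2 (valence 4) → 2 H
  atom 5: C, bond orders sum to 2 (valence 4) → 2 H
  atom 6: C, bond orders sum to 2 (valence 4) → 2 H
  atom 7: C, bond orders sum to 2 (valence 4) → 2 H
  atom 8: C, bond orders sum to 2 (valence 4) → 2 H
Totals → C:7, H:14, S:1.

C7H14S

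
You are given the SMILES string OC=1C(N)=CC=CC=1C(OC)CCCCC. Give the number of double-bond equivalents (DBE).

Molecular formula: C13H21NO2.
DoU = (2C + 2 + N − H − X) / 2, where X is the halogen count and O/S are ignored.
    = (2·13 + 2 + 1 − 21 − 0) / 2 = 8 / 2 = 4.

4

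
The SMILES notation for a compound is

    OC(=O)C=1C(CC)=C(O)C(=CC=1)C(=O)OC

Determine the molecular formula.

Walk through each heavy atom and fill implicit hydrogens from standard valence (C 4, N 3, O 2, S 2, halogen 1):
  atom 1: O, bond orders sum to 1 (valence 2) → 1 H
  atom 2: C, bond orders sum to 4 (valence 4) → 0 H
  atom 3: O, bond orders sum to 2 (valence 2) → 0 H
  atom 4: C, bond orders sum to 4 (valence 4) → 0 H
  atom 5: C, bond orders sum to 4 (valence 4) → 0 H
  atom 6: C, bond orders sum to 2 (valence 4) → 2 H
  atom 7: C, bond orders sum to 1 (valence 4) → 3 H
  atom 8: C, bond orders sum to 4 (valence 4) → 0 H
  atom 9: O, bond orders sum to 1 (valence 2) → 1 H
  atom 10: C, bond orders sum to 4 (valence 4) → 0 H
  atom 11: C, bond orders sum to 3 (valence 4) → 1 H
  atom 12: C, bond orders sum to 3 (valence 4) → 1 H
  atom 13: C, bond orders sum to 4 (valence 4) → 0 H
  atom 14: O, bond orders sum to 2 (valence 2) → 0 H
  atom 15: O, bond orders sum to 2 (valence 2) → 0 H
  atom 16: C, bond orders sum to 1 (valence 4) → 3 H
Totals → C:11, H:12, O:5.
In Hill order: C11H12O5.

C11H12O5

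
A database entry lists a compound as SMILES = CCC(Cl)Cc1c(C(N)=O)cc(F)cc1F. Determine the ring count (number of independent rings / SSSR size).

1

In SMILES, each pair of matching ring-closure digits denotes one ring-closing bond; the number of such bonds equals the number of independent rings.
Ring-closure bonds here: 1.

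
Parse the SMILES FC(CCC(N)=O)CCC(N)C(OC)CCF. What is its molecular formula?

Walk through each heavy atom and fill implicit hydrogens from standard valence (C 4, N 3, O 2, S 2, halogen 1):
  atom 1: F (halogen, monovalent) → 0 H
  atom 2: C, bond orders sum to 3 (valence 4) → 1 H
  atom 3: C, bond orders sum to 2 (valence 4) → 2 H
  atom 4: C, bond orders sum to 2 (valence 4) → 2 H
  atom 5: C, bond orders sum to 4 (valence 4) → 0 H
  atom 6: N, bond orders sum to 1 (valence 3) → 2 H
  atom 7: O, bond orders sum to 2 (valence 2) → 0 H
  atom 8: C, bond orders sum to 2 (valence 4) → 2 H
  atom 9: C, bond orders sum to 2 (valence 4) → 2 H
  atom 10: C, bond orders sum to 3 (valence 4) → 1 H
  atom 11: N, bond orders sum to 1 (valence 3) → 2 H
  atom 12: C, bond orders sum to 3 (valence 4) → 1 H
  atom 13: O, bond orders sum to 2 (valence 2) → 0 H
  atom 14: C, bond orders sum to 1 (valence 4) → 3 H
  atom 15: C, bond orders sum to 2 (valence 4) → 2 H
  atom 16: C, bond orders sum to 2 (valence 4) → 2 H
  atom 17: F (halogen, monovalent) → 0 H
Totals → C:11, H:22, F:2, N:2, O:2.

C11H22F2N2O2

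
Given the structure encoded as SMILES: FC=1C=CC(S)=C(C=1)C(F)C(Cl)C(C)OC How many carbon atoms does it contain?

11

Count every carbon token in the SMILES (each C, including those in ring-closure positions and inside branches).
Carbon count: 11.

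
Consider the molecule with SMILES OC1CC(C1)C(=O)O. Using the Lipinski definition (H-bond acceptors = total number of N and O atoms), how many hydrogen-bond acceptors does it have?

N atoms: 0; O atoms: 3.
Lipinski HBA = 0 + 3 = 3.

3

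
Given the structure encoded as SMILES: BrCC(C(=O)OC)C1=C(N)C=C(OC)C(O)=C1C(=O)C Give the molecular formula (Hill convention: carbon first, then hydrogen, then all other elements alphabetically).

Walk through each heavy atom and fill implicit hydrogens from standard valence (C 4, N 3, O 2, S 2, halogen 1):
  atom 1: Br (halogen, monovalent) → 0 H
  atom 2: C, bond orders sum to 2 (valence 4) → 2 H
  atom 3: C, bond orders sum to 3 (valence 4) → 1 H
  atom 4: C, bond orders sum to 4 (valence 4) → 0 H
  atom 5: O, bond orders sum to 2 (valence 2) → 0 H
  atom 6: O, bond orders sum to 2 (valence 2) → 0 H
  atom 7: C, bond orders sum to 1 (valence 4) → 3 H
  atom 8: C, bond orders sum to 4 (valence 4) → 0 H
  atom 9: C, bond orders sum to 4 (valence 4) → 0 H
  atom 10: N, bond orders sum to 1 (valence 3) → 2 H
  atom 11: C, bond orders sum to 3 (valence 4) → 1 H
  atom 12: C, bond orders sum to 4 (valence 4) → 0 H
  atom 13: O, bond orders sum to 2 (valence 2) → 0 H
  atom 14: C, bond orders sum to 1 (valence 4) → 3 H
  atom 15: C, bond orders sum to 4 (valence 4) → 0 H
  atom 16: O, bond orders sum to 1 (valence 2) → 1 H
  atom 17: C, bond orders sum to 4 (valence 4) → 0 H
  atom 18: C, bond orders sum to 4 (valence 4) → 0 H
  atom 19: O, bond orders sum to 2 (valence 2) → 0 H
  atom 20: C, bond orders sum to 1 (valence 4) → 3 H
Totals → C:13, H:16, Br:1, N:1, O:5.
In Hill order: C13H16BrNO5.

C13H16BrNO5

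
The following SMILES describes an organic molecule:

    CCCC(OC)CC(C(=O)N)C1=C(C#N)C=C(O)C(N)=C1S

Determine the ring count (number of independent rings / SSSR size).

In SMILES, each pair of matching ring-closure digits denotes one ring-closing bond; the number of such bonds equals the number of independent rings.
Ring-closure bonds here: 1.

1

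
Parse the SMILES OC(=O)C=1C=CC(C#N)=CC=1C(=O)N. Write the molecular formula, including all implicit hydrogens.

C9H6N2O3

Walk through each heavy atom and fill implicit hydrogens from standard valence (C 4, N 3, O 2, S 2, halogen 1):
  atom 1: O, bond orders sum to 1 (valence 2) → 1 H
  atom 2: C, bond orders sum to 4 (valence 4) → 0 H
  atom 3: O, bond orders sum to 2 (valence 2) → 0 H
  atom 4: C, bond orders sum to 4 (valence 4) → 0 H
  atom 5: C, bond orders sum to 3 (valence 4) → 1 H
  atom 6: C, bond orders sum to 3 (valence 4) → 1 H
  atom 7: C, bond orders sum to 4 (valence 4) → 0 H
  atom 8: C, bond orders sum to 4 (valence 4) → 0 H
  atom 9: N, bond orders sum to 3 (valence 3) → 0 H
  atom 10: C, bond orders sum to 3 (valence 4) → 1 H
  atom 11: C, bond orders sum to 4 (valence 4) → 0 H
  atom 12: C, bond orders sum to 4 (valence 4) → 0 H
  atom 13: O, bond orders sum to 2 (valence 2) → 0 H
  atom 14: N, bond orders sum to 1 (valence 3) → 2 H
Totals → C:9, H:6, N:2, O:3.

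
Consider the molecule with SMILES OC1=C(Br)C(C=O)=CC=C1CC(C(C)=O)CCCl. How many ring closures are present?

1

In SMILES, each pair of matching ring-closure digits denotes one ring-closing bond; the number of such bonds equals the number of independent rings.
Ring-closure bonds here: 1.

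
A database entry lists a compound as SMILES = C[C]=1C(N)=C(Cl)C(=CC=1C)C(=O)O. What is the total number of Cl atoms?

1

Scan the SMILES for Cl atoms (remember two-letter symbols like Cl and Br are single atoms).
Chlorine count: 1.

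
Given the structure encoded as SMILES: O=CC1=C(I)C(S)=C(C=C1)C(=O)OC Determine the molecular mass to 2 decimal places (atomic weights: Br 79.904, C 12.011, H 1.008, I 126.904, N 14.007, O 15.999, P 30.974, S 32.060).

322.12 g/mol

First, the molecular formula is C9H7IO3S (counting implicit H from valence).
  C: 9 × 12.011 = 108.099
  H: 7 × 1.008 = 7.056
  I: 1 × 126.904 = 126.904
  O: 3 × 15.999 = 47.997
  S: 1 × 32.060 = 32.060
Sum: 9×12.011 + 7×1.008 + 1×126.904 + 3×15.999 + 1×32.060 = 322.116 → 322.12 g/mol.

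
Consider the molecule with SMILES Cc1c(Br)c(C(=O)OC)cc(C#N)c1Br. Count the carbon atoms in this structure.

Count every carbon token in the SMILES (each C, including those in ring-closure positions and inside branches).
Carbon count: 10.

10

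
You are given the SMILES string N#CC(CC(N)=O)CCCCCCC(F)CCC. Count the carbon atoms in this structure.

Count every carbon token in the SMILES (each C, including those in ring-closure positions and inside branches).
Carbon count: 14.

14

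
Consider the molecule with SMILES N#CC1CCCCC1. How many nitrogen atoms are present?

1

Scan the SMILES for N atoms (remember two-letter symbols like Cl and Br are single atoms).
Nitrogen count: 1.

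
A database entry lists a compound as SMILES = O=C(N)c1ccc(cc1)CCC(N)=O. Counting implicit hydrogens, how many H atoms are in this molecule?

12

Walk through each heavy atom and fill implicit hydrogens from standard valence (C 4, N 3, O 2, S 2, halogen 1); for lowercase aromatic atoms, an aromatic c carries 1 H when it has two neighbours and 0 H with three, and aromatic n carries 0 H:
  atom 1: O, bond orders sum to 2 (valence 2) → 0 H
  atom 2: C, bond orders sum to 4 (valence 4) → 0 H
  atom 3: N, bond orders sum to 1 (valence 3) → 2 H
  atom 4: aromatic c, 3 neighbours → 0 H
  atom 5: aromatic c, 2 neighbours → 1 H
  atom 6: aromatic c, 2 neighbours → 1 H
  atom 7: aromatic c, 3 neighbours → 0 H
  atom 8: aromatic c, 2 neighbours → 1 H
  atom 9: aromatic c, 2 neighbours → 1 H
  atom 10: C, bond orders sum to 2 (valence 4) → 2 H
  atom 11: C, bond orders sum to 2 (valence 4) → 2 H
  atom 12: C, bond orders sum to 4 (valence 4) → 0 H
  atom 13: N, bond orders sum to 1 (valence 3) → 2 H
  atom 14: O, bond orders sum to 2 (valence 2) → 0 H
Total hydrogens: 12.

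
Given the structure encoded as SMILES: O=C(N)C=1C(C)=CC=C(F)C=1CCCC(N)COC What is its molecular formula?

Walk through each heavy atom and fill implicit hydrogens from standard valence (C 4, N 3, O 2, S 2, halogen 1):
  atom 1: O, bond orders sum to 2 (valence 2) → 0 H
  atom 2: C, bond orders sum to 4 (valence 4) → 0 H
  atom 3: N, bond orders sum to 1 (valence 3) → 2 H
  atom 4: C, bond orders sum to 4 (valence 4) → 0 H
  atom 5: C, bond orders sum to 4 (valence 4) → 0 H
  atom 6: C, bond orders sum to 1 (valence 4) → 3 H
  atom 7: C, bond orders sum to 3 (valence 4) → 1 H
  atom 8: C, bond orders sum to 3 (valence 4) → 1 H
  atom 9: C, bond orders sum to 4 (valence 4) → 0 H
  atom 10: F (halogen, monovalent) → 0 H
  atom 11: C, bond orders sum to 4 (valence 4) → 0 H
  atom 12: C, bond orders sum to 2 (valence 4) → 2 H
  atom 13: C, bond orders sum to 2 (valence 4) → 2 H
  atom 14: C, bond orders sum to 2 (valence 4) → 2 H
  atom 15: C, bond orders sum to 3 (valence 4) → 1 H
  atom 16: N, bond orders sum to 1 (valence 3) → 2 H
  atom 17: C, bond orders sum to 2 (valence 4) → 2 H
  atom 18: O, bond orders sum to 2 (valence 2) → 0 H
  atom 19: C, bond orders sum to 1 (valence 4) → 3 H
Totals → C:14, H:21, F:1, N:2, O:2.
In Hill order: C14H21FN2O2.

C14H21FN2O2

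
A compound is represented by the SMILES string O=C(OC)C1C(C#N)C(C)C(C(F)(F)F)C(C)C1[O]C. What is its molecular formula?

Walk through each heavy atom and fill implicit hydrogens from standard valence (C 4, N 3, O 2, S 2, halogen 1):
  atom 1: O, bond orders sum to 2 (valence 2) → 0 H
  atom 2: C, bond orders sum to 4 (valence 4) → 0 H
  atom 3: O, bond orders sum to 2 (valence 2) → 0 H
  atom 4: C, bond orders sum to 1 (valence 4) → 3 H
  atom 5: C, bond orders sum to 3 (valence 4) → 1 H
  atom 6: C, bond orders sum to 3 (valence 4) → 1 H
  atom 7: C, bond orders sum to 4 (valence 4) → 0 H
  atom 8: N, bond orders sum to 3 (valence 3) → 0 H
  atom 9: C, bond orders sum to 3 (valence 4) → 1 H
  atom 10: C, bond orders sum to 1 (valence 4) → 3 H
  atom 11: C, bond orders sum to 3 (valence 4) → 1 H
  atom 12: C, bond orders sum to 4 (valence 4) → 0 H
  atom 13: F (halogen, monovalent) → 0 H
  atom 14: F (halogen, monovalent) → 0 H
  atom 15: F (halogen, monovalent) → 0 H
  atom 16: C, bond orders sum to 3 (valence 4) → 1 H
  atom 17: C, bond orders sum to 1 (valence 4) → 3 H
  atom 18: C, bond orders sum to 3 (valence 4) → 1 H
  atom 19: O with explicit H count 0
  atom 20: C, bond orders sum to 1 (valence 4) → 3 H
Totals → C:13, H:18, F:3, N:1, O:3.
In Hill order: C13H18F3NO3.

C13H18F3NO3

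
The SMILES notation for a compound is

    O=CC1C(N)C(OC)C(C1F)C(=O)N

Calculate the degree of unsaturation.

Molecular formula: C8H13FN2O3.
DoU = (2C + 2 + N − H − X) / 2, where X is the halogen count and O/S are ignored.
    = (2·8 + 2 + 2 − 13 − 1) / 2 = 6 / 2 = 3.

3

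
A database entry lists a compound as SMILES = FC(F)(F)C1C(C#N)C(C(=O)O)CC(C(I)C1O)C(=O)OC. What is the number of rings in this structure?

In SMILES, each pair of matching ring-closure digits denotes one ring-closing bond; the number of such bonds equals the number of independent rings.
Ring-closure bonds here: 1.

1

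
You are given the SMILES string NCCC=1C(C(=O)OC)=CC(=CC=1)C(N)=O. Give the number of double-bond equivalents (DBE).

Degree of unsaturation = (number of rings) + (number of π bonds).
Ring closures in the SMILES: 1.
π bonds: 5 double bonds (each 1 DoU) → 5 DoU from unsaturation.
Total DoU = 1 + 5 = 6.

6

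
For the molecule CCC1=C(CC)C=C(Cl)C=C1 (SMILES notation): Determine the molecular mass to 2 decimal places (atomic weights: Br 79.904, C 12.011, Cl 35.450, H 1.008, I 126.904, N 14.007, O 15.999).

First, the molecular formula is C10H13Cl (counting implicit H from valence).
  C: 10 × 12.011 = 120.110
  Cl: 1 × 35.450 = 35.450
  H: 13 × 1.008 = 13.104
Sum: 10×12.011 + 1×35.450 + 13×1.008 = 168.664 → 168.66 g/mol.

168.66 g/mol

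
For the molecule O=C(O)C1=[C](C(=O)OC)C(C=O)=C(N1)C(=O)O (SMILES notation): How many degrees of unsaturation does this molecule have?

Molecular formula: C9H7NO7.
DoU = (2C + 2 + N − H − X) / 2, where X is the halogen count and O/S are ignored.
    = (2·9 + 2 + 1 − 7 − 0) / 2 = 14 / 2 = 7.

7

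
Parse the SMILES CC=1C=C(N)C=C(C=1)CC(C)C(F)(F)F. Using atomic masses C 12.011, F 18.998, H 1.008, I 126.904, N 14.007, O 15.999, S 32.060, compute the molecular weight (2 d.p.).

First, the molecular formula is C11H14F3N (counting implicit H from valence).
  C: 11 × 12.011 = 132.121
  F: 3 × 18.998 = 56.994
  H: 14 × 1.008 = 14.112
  N: 1 × 14.007 = 14.007
Sum: 11×12.011 + 3×18.998 + 14×1.008 + 1×14.007 = 217.234 → 217.23 g/mol.

217.23 g/mol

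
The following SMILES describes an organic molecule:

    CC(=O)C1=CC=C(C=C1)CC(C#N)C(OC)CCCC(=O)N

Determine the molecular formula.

Walk through each heavy atom and fill implicit hydrogens from standard valence (C 4, N 3, O 2, S 2, halogen 1):
  atom 1: C, bond orders sum to 1 (valence 4) → 3 H
  atom 2: C, bond orders sum to 4 (valence 4) → 0 H
  atom 3: O, bond orders sum to 2 (valence 2) → 0 H
  atom 4: C, bond orders sum to 4 (valence 4) → 0 H
  atom 5: C, bond orders sum to 3 (valence 4) → 1 H
  atom 6: C, bond orders sum to 3 (valence 4) → 1 H
  atom 7: C, bond orders sum to 4 (valence 4) → 0 H
  atom 8: C, bond orders sum to 3 (valence 4) → 1 H
  atom 9: C, bond orders sum to 3 (valence 4) → 1 H
  atom 10: C, bond orders sum to 2 (valence 4) → 2 H
  atom 11: C, bond orders sum to 3 (valence 4) → 1 H
  atom 12: C, bond orders sum to 4 (valence 4) → 0 H
  atom 13: N, bond orders sum to 3 (valence 3) → 0 H
  atom 14: C, bond orders sum to 3 (valence 4) → 1 H
  atom 15: O, bond orders sum to 2 (valence 2) → 0 H
  atom 16: C, bond orders sum to 1 (valence 4) → 3 H
  atom 17: C, bond orders sum to 2 (valence 4) → 2 H
  atom 18: C, bond orders sum to 2 (valence 4) → 2 H
  atom 19: C, bond orders sum to 2 (valence 4) → 2 H
  atom 20: C, bond orders sum to 4 (valence 4) → 0 H
  atom 21: O, bond orders sum to 2 (valence 2) → 0 H
  atom 22: N, bond orders sum to 1 (valence 3) → 2 H
Totals → C:17, H:22, N:2, O:3.
In Hill order: C17H22N2O3.

C17H22N2O3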